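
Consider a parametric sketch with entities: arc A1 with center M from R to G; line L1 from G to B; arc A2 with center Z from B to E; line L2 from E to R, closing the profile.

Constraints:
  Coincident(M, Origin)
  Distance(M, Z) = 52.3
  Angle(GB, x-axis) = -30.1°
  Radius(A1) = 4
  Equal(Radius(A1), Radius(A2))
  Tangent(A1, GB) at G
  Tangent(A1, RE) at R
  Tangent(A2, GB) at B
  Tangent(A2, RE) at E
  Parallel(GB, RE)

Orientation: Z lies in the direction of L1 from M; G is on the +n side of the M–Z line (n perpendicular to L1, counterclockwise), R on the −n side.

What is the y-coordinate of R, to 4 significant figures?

-3.461

M is at the origin and Z lies 52.3 along u from M, so Z = 52.3·u = (45.25, -26.23). Tangency of A1 to both parallel lines with radius 4.0 puts G and R at M ± 4.0·n: G = (2.006, 3.461), R = (-2.006, -3.461). So R.y = -3.461.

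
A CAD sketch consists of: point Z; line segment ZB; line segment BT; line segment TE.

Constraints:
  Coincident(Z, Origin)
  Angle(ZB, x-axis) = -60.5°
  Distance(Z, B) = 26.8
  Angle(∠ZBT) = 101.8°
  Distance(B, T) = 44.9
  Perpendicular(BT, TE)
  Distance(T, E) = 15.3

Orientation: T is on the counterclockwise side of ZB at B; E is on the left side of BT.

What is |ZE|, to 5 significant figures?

51.553

Z is at the origin; ZB runs at -60.5° with length 26.8, so B = 26.8·(cos -60.5°, sin -60.5°) = (13.197, -23.326). ∠ZBT = 101.8°, so BT runs at -60.5° + (180° − 101.8°) = 17.700° from the x-axis; with |BT| = 44.9, T = B + 44.9·(cos 17.700°, sin 17.700°) = (55.971, -9.6744). The perpendicularity gives TE at right angles to BT; with |TE| = 15.3 on the left of BT, E = T + 15.3·(-0.30403, 0.95266) = (51.320, 4.9013). Then |ZE| = |E − Z| = 51.553.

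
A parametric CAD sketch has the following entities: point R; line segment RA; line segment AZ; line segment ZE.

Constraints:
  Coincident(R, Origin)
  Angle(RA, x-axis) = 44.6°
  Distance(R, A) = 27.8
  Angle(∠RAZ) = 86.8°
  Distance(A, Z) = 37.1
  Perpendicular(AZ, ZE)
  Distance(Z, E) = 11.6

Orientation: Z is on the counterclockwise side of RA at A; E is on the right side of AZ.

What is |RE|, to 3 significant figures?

53.0

R is at the origin; RA runs at 44.6° with length 27.8, so A = 27.8·(cos 44.6°, sin 44.6°) = (19.8, 19.5). ∠RAZ = 86.8°, so AZ runs at 44.6° + (180° − 86.8°) = 138° from the x-axis; with |AZ| = 37.1, Z = A + 37.1·(cos 138°, sin 138°) = (-7.69, 44.4). AZ ⟂ ZE; with |ZE| = 11.6 on the right of AZ, E = Z + 11.6·(0.672, 0.741) = (0.102, 53.0). Then |RE| = |E − R| = 53.0.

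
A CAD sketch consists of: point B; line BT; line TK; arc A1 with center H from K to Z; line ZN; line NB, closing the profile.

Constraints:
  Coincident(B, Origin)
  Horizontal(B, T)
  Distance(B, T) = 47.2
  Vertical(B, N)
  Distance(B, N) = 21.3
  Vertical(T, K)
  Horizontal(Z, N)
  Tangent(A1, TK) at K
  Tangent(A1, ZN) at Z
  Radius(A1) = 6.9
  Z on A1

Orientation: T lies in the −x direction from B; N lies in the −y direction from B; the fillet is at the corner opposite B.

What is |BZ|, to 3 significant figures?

45.6

B is at the origin; B and T share the same y with |BT| = 47.2 and T on the −x side, so T = (-47.2, 0.00). B and N share the same x with |BN| = 21.3 and N on the −y side, so N = (0.00, -21.3). The virtual corner opposite B is at (-47.2, -21.3). Tangency of A1 to TK means the radius HK is perpendicular to TK and the tangent condition forces HZ to be normal to ZN, with radius 6.9, so the center H sits 6.9 in from both sides at H = (-40.3, -14.4). That places the tangent points at K = (-47.2, -14.4) on TK and Z = (-40.3, -21.3) on ZN. Then |BZ| = |Z − B| = 45.6.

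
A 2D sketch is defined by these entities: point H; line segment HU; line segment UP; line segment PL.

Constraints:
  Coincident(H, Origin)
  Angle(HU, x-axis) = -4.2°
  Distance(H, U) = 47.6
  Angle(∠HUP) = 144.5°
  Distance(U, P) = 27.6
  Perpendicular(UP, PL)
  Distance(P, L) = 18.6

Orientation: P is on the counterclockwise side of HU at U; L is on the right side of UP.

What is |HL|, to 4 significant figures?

80.88

H is at the origin; HU runs at -4.2° with length 47.6, so U = 47.6·(cos -4.2°, sin -4.2°) = (47.47, -3.486). ∠HUP = 144.5°, so UP runs at -4.2° + (180° − 144.5°) = 31.30° from the x-axis; with |UP| = 27.6, P = U + 27.6·(cos 31.30°, sin 31.30°) = (71.06, 10.85). UP ⟂ PL; with |PL| = 18.6 on the right of UP, L = P + 18.6·(0.5195, -0.8545) = (80.72, -5.040). Then |HL| = |L − H| = 80.88.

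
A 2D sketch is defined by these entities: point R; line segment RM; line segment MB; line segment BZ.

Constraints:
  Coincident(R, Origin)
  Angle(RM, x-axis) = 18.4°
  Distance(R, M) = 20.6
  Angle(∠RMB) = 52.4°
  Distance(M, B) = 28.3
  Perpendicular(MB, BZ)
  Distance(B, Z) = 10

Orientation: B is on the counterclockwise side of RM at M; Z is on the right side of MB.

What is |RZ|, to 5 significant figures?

30.664

R is at the origin; RM runs at 18.4° with length 20.6, so M = 20.6·(cos 18.4°, sin 18.4°) = (19.547, 6.5024). ∠RMB = 52.4°, so MB runs at 18.4° + (180° − 52.4°) = 146.00° from the x-axis; with |MB| = 28.3, B = M + 28.3·(cos 146.00°, sin 146.00°) = (-3.9149, 22.328). MB is perpendicular to BZ; with |BZ| = 10.0 on the right of MB, Z = B + 10.0·(0.55919, 0.82904) = (1.6770, 30.618). Then |RZ| = |Z − R| = 30.664.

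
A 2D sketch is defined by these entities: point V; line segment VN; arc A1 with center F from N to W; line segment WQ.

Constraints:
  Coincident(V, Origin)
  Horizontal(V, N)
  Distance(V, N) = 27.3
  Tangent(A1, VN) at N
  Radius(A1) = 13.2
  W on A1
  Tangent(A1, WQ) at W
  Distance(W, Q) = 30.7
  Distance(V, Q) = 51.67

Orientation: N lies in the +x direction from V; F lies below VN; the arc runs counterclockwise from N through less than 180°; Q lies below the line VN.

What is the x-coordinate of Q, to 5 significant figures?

22.887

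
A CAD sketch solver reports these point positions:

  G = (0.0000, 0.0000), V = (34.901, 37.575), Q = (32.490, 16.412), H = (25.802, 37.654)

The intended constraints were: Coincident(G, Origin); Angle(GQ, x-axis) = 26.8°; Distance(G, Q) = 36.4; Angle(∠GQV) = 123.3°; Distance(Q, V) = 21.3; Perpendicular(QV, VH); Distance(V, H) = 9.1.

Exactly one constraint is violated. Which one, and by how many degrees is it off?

Perpendicular(QV, VH) — off by 6.00°.

G = (0.00, 0.00) ✓; GQ at 26.80° ✓; |GQ| = 36.40 ✓; ∠GQV = 123.3° ✓; |QV| = 21.30 ✓; ∠(QV, VH) = 96.00° ✗; |VH| = 9.099 ✓.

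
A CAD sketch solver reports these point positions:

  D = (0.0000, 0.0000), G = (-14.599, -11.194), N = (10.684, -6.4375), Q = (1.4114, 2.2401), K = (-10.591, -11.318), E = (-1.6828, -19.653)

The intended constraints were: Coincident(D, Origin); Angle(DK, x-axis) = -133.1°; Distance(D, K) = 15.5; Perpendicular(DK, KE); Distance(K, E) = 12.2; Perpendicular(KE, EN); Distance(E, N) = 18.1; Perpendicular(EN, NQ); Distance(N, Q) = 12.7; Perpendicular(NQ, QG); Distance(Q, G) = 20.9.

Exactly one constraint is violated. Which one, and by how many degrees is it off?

Perpendicular(NQ, QG) — off by 6.90°.

D = (0.00, 0.00) ✓; DK at -133.1° ✓; |DK| = 15.50 ✓; ∠(DK, KE) = 90.00° ✓; |KE| = 12.20 ✓; ∠(KE, EN) = 90.00° ✓; |EN| = 18.10 ✓; ∠(EN, NQ) = 90.00° ✓; |NQ| = 12.70 ✓; ∠(NQ, QG) = 83.10° ✗; |QG| = 20.90 ✓.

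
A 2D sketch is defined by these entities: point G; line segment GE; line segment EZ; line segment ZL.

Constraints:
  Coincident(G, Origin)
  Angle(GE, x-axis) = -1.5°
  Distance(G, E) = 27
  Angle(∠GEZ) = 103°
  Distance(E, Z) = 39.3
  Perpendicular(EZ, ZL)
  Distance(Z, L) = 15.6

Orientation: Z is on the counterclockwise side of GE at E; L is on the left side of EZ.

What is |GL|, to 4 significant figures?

46.62

∠GEZ = 103.0°, so EZ runs at -1.5° + (180° − 103.0°) = 75.50° from the x-axis; with |EZ| = 39.3, Z = E + 39.3·(cos 75.50°, sin 75.50°) = (36.83, 37.34). The perpendicularity gives ZL at right angles to EZ; with |ZL| = 15.6 on the left of EZ, L = Z + 15.6·(-0.9681, 0.2504) = (21.73, 41.25). Then |GL| = |L − G| = 46.62.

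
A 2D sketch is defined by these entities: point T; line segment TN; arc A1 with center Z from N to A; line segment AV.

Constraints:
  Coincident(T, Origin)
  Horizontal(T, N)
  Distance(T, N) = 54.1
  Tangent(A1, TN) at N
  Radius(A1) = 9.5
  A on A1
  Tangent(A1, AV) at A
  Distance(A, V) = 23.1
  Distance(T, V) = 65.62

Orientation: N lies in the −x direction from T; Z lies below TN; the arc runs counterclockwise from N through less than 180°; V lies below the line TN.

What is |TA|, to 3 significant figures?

64.3

Checks: ∠(ZN, NT) = 90.00° ✓; |ZN| = 9.500 ✓; |ZA| = 9.500 ✓; ∠(ZA, AV) = 90.00° ✓; |AV| = 23.10 ✓; |TV| = 65.62 ✓.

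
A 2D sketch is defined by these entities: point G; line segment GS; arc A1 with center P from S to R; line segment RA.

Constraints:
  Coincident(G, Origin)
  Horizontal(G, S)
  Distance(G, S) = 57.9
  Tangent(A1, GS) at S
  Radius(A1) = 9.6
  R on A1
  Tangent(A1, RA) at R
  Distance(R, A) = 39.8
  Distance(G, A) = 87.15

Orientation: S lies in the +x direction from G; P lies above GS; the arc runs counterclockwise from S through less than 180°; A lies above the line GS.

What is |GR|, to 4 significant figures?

67.91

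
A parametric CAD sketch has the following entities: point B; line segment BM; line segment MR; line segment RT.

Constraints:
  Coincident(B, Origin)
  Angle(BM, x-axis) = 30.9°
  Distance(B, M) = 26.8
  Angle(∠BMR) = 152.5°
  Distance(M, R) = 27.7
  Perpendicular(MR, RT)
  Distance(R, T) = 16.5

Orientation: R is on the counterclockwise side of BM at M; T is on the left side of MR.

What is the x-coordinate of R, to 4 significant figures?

37.51

B is at the origin; BM runs at 30.9° with length 26.8, so M = 26.8·(cos 30.9°, sin 30.9°) = (23.00, 13.76). ∠BMR = 152.5°, so MR runs at 30.9° + (180° − 152.5°) = 58.40° from the x-axis; with |MR| = 27.7, R = M + 27.7·(cos 58.40°, sin 58.40°) = (37.51, 37.36). So R.x = 37.51.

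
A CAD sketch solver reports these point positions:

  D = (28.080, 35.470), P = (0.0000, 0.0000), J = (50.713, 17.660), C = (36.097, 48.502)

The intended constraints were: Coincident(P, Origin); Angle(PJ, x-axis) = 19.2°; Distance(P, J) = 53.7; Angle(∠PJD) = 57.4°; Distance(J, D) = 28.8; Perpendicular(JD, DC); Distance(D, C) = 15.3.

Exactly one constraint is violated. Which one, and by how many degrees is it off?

Perpendicular(JD, DC) — off by 6.60°.

P = (0.00, 0.00) ✓; PJ at 19.20° ✓; |PJ| = 53.70 ✓; ∠PJD = 57.40° ✓; |JD| = 28.80 ✓; ∠(JD, DC) = 83.40° ✗; |DC| = 15.30 ✓.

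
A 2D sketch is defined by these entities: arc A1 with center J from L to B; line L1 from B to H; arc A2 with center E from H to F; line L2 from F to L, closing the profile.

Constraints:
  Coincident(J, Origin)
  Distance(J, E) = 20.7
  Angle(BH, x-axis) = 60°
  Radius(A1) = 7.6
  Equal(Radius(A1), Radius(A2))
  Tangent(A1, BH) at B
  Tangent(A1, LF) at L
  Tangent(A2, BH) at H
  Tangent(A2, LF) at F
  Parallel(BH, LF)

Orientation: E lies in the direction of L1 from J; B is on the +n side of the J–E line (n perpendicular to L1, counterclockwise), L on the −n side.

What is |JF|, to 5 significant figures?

22.051

The slot axis is L1's direction at 60.0°, so u = (cos 60.0°, sin 60.0°) = (0.50000, 0.86603) and n = (−sin 60.0°, cos 60.0°) = (-0.86603, 0.50000). J is at the origin and E lies 20.7 along u from J, so E = 20.7·u = (10.350, 17.927). Tangency of A1 to both parallel lines with radius 7.6 puts B and L at J ± 7.6·n: B = (-6.5818, 3.8000), L = (6.5818, -3.8000). Equal radii place H and F the same way about E: H = E + 7.6·n = (3.7682, 21.727), F = E − 7.6·n = (16.932, 14.127). Then |JF| = |F − J| = 22.051.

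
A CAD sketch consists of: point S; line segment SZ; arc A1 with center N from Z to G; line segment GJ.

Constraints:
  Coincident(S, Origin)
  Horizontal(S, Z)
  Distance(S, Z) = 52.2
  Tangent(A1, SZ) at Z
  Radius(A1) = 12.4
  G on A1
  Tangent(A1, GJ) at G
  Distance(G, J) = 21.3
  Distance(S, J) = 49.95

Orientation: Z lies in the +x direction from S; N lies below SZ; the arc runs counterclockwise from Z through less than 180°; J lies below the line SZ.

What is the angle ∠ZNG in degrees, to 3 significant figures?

84.8°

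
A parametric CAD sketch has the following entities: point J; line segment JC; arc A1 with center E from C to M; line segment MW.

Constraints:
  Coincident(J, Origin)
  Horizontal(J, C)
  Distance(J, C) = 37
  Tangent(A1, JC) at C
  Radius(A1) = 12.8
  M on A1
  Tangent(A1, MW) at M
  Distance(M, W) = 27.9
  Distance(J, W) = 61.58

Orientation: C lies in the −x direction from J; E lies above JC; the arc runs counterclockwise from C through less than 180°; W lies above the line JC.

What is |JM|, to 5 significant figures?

34.112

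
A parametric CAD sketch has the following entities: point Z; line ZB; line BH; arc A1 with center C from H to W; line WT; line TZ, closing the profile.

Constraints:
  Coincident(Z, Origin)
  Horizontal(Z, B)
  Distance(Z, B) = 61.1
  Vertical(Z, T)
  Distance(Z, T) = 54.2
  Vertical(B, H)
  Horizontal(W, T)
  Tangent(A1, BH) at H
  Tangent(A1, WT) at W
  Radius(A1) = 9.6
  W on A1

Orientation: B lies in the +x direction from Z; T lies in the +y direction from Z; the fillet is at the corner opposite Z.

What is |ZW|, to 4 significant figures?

74.77

Z is at the origin; Z and B share the same y with |ZB| = 61.1 and B on the +x side, so B = (61.10, 0.000). Z and T share the same x with |ZT| = 54.2 and T on the +y side, so T = (0.000, 54.20). The virtual corner opposite Z is at (61.10, 54.20). The tangent condition forces CH to be normal to BH and A1 meets WT tangentially, so CW is at right angles to WT, with radius 9.6, so the center C sits 9.6 in from both sides at C = (51.50, 44.60). That places the tangent points at H = (61.10, 44.60) on BH and W = (51.50, 54.20) on WT. Then |ZW| = |W − Z| = 74.77.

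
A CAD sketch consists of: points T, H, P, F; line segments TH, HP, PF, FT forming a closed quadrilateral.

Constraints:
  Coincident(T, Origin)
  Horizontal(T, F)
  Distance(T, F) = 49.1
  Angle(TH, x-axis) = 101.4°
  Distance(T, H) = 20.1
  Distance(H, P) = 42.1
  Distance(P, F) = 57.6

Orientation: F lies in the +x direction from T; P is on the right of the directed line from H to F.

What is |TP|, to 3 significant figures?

22.7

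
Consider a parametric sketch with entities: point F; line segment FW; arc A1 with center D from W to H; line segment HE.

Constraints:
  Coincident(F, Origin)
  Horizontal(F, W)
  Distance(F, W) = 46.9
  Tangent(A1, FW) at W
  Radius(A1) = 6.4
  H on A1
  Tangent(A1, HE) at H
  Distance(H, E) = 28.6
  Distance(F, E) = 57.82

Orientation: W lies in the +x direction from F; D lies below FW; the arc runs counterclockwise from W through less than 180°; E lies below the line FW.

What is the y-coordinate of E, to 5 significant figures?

-35.674

F is at the origin; FW is horizontal with |FW| = 46.9 and W on the +x side, so W = (46.900, 0.0000). Tangency of A1 to FW means the radius DW is perpendicular to FW, so D = W + (0, -6.4) = (46.900, -6.4000). Since DH ⟂ HE (tangency), |DE| = √(6.4² + 28.6²) = 29.307 regardless of where H sits on A1. So E lies on both circle(F, 57.82) and circle(D, 29.307); the below-FW intersection is E = (45.503, -35.674). H is the foot of the tangent from E: H = (40.595, -7.4983).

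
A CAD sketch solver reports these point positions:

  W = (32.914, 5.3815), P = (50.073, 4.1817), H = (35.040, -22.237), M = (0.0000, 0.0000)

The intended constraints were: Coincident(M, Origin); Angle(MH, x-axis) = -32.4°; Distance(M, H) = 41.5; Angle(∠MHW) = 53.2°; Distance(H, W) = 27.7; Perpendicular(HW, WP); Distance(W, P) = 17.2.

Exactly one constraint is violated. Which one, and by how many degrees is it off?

Perpendicular(HW, WP) — off by 8.40°.

M = (0.00, 0.00) ✓; MH at -32.40° ✓; |MH| = 41.50 ✓; ∠MHW = 53.20° ✓; |HW| = 27.70 ✓; ∠(HW, WP) = 98.40° ✗; |WP| = 17.20 ✓.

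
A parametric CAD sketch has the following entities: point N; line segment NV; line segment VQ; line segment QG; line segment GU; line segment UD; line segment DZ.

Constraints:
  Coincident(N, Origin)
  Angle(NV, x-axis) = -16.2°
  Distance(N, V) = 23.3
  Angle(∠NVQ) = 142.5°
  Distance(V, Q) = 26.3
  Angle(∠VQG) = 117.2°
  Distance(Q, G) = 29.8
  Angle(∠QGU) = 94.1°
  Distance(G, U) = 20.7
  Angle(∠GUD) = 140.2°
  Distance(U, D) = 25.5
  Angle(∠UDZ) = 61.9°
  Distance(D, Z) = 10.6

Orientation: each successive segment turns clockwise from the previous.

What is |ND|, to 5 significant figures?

24.757

∠QGU = 94.1° gives GU at 157.60° from the x-axis; with |GU| = 20.7, U = (5.5100, -46.477). ∠GUD = 140.2° gives UD at 117.80° from the x-axis; with |UD| = 25.5, D = (-6.3829, -23.920). Then |ND| = |D − N| = 24.757.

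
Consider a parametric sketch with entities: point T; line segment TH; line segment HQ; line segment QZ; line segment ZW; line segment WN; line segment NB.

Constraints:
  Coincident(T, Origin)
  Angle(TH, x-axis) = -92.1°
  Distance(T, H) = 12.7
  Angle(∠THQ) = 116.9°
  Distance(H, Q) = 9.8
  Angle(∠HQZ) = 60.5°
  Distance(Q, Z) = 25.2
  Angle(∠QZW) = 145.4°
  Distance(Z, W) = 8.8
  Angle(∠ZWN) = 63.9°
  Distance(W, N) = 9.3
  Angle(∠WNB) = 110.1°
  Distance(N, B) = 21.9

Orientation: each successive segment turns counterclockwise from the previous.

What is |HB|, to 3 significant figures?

13.5

T is at the origin; TH runs at -92.1° with length 12.7, so H = (-0.465, -12.7). ∠THQ = 116.9° gives HQ at -29.0° from the x-axis; with |HQ| = 9.8, Q = (8.11, -17.4). ∠HQZ = 60.5° gives QZ at 90.5° from the x-axis; with |QZ| = 25.2, Z = (7.89, 7.76). ∠QZW = 145.4° gives ZW at 125° from the x-axis; with |ZW| = 8.8, W = (2.83, 15.0). ∠ZWN = 63.9° gives WN at -119° from the x-axis; with |WN| = 9.3, N = (-1.65, 6.81). ∠WNB = 110.1° gives NB at -48.9° from the x-axis; with |NB| = 21.9, B = (12.7, -9.70). Then |HB| = |B − H| = 13.5.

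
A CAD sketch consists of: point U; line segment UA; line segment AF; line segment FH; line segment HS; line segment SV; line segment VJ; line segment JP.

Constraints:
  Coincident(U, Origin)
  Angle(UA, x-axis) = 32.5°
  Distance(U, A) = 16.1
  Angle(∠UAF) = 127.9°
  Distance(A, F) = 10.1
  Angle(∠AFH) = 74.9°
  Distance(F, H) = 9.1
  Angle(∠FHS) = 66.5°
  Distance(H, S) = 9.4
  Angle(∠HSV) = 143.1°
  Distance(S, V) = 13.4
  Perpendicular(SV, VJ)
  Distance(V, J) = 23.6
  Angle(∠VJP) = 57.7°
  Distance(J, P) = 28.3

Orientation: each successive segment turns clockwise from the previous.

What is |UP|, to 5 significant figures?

21.185

U is at the origin; UA runs at 32.5° with length 16.1, so A = (13.579, 8.6505). ∠UAF = 127.9° gives AF at -19.600° from the x-axis; with |AF| = 10.1, F = (23.093, 5.2625). ∠AFH = 74.9° gives FH at -124.70° from the x-axis; with |FH| = 9.1, H = (17.913, -2.2190). ∠FHS = 66.5° gives HS at 121.80° from the x-axis; with |HS| = 9.4, S = (12.960, 5.7699). ∠HSV = 143.1° gives SV at 84.900° from the x-axis; with |SV| = 13.4, V = (14.151, 19.117). SV ⟂ VJ, so VJ runs at -5.1000°; with |VJ| = 23.6, J = (37.657, 17.019). ∠VJP = 57.7° gives JP at -127.40° from the x-axis; with |JP| = 28.3, P = (20.469, -5.4629). Then |UP| = |P − U| = 21.185.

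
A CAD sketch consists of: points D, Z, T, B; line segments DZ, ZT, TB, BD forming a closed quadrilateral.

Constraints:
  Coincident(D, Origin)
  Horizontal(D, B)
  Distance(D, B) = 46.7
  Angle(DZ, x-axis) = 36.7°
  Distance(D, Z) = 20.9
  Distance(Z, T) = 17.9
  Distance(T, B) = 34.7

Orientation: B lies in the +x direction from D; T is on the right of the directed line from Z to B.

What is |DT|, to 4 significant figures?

13.26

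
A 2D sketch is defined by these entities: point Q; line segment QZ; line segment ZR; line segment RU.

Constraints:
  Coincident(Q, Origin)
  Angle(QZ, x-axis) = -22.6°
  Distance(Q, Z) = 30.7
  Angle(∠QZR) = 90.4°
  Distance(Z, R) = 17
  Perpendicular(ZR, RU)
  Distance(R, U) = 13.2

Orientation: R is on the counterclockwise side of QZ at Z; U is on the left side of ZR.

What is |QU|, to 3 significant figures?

24.5

Q is at the origin; QZ runs at -22.6° with length 30.7, so Z = 30.7·(cos -22.6°, sin -22.6°) = (28.3, -11.8). ∠QZR = 90.4°, so ZR runs at -22.6° + (180° − 90.4°) = 67.0° from the x-axis; with |ZR| = 17.0, R = Z + 17.0·(cos 67.0°, sin 67.0°) = (35.0, 3.85). The perpendicularity gives RU at right angles to ZR; with |RU| = 13.2 on the left of ZR, U = R + 13.2·(-0.921, 0.391) = (22.8, 9.01). Then |QU| = |U − Q| = 24.5.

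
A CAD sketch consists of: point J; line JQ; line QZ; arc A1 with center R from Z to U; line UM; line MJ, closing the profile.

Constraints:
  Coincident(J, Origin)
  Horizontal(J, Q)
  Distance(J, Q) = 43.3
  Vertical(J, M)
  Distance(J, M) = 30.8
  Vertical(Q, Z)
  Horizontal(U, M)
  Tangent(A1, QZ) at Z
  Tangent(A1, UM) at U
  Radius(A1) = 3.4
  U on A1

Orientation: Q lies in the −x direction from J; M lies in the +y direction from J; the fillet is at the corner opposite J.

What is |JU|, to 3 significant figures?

50.4

J is at the origin; J and Q share the same y with |JQ| = 43.3 and Q on the −x side, so Q = (-43.3, 0.00). JM is vertical with |JM| = 30.8 and M on the +y side, so M = (0.00, 30.8). The virtual corner opposite J is at (-43.3, 30.8). Since A1 is tangent to QZ there, RZ ⟂ QZ and A1 meets UM tangentially, so RU is at right angles to UM, with radius 3.4, so the center R sits 3.4 in from both sides at R = (-39.9, 27.4). That places the tangent points at Z = (-43.3, 27.4) on QZ and U = (-39.9, 30.8) on UM. Then |JU| = |U − J| = 50.4.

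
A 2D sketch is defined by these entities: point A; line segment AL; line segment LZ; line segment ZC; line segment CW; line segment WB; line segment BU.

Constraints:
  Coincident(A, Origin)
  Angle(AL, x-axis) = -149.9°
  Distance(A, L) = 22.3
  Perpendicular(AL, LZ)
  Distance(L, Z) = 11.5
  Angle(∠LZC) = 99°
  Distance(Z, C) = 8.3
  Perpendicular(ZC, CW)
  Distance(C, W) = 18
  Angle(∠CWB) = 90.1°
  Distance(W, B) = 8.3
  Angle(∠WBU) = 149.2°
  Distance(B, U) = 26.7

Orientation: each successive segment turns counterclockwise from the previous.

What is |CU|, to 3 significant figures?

31.6

A is at the origin; AL runs at -149.9° with length 22.3, so L = (-19.3, -11.2). AL ⟂ LZ, so LZ runs at -59.9°; with |LZ| = 11.5, Z = (-13.5, -21.1). ∠LZC = 99.0° gives ZC at 21.1° from the x-axis; with |ZC| = 8.3, C = (-5.78, -18.1). The perpendicularity gives CW at right angles to ZC, so CW runs at 111°; with |CW| = 18.0, W = (-12.3, -1.35). ∠CWB = 90.1° gives WB at -159° from the x-axis; with |WB| = 8.3, B = (-20.0, -4.33). ∠WBU = 149.2° gives BU at -128° from the x-axis; with |BU| = 26.7, U = (-36.5, -25.3). Then |CU| = |U − C| = 31.6.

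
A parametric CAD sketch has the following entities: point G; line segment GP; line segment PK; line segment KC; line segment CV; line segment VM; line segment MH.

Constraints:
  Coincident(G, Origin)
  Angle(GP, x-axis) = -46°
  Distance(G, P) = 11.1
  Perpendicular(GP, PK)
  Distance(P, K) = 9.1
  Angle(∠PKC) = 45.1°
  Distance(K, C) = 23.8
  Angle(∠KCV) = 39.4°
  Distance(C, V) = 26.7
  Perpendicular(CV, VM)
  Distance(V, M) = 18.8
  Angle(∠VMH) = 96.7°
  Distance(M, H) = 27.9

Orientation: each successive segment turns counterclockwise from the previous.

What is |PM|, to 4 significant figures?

15.71

G is at the origin; GP runs at -46.0° with length 11.1, so P = (7.711, -7.985). The perpendicularity gives PK at right angles to GP, so PK runs at 44.00°; with |PK| = 9.1, K = (14.26, -1.663). ∠PKC = 45.1° gives KC at 178.9° from the x-axis; with |KC| = 23.8, C = (-9.539, -1.206). ∠KCV = 39.4° gives CV at -40.50° from the x-axis; with |CV| = 26.7, V = (10.76, -18.55). The perpendicularity gives VM at right angles to CV, so VM runs at 49.50°; with |VM| = 18.8, M = (22.97, -4.251). Then |PM| = |M − P| = 15.71.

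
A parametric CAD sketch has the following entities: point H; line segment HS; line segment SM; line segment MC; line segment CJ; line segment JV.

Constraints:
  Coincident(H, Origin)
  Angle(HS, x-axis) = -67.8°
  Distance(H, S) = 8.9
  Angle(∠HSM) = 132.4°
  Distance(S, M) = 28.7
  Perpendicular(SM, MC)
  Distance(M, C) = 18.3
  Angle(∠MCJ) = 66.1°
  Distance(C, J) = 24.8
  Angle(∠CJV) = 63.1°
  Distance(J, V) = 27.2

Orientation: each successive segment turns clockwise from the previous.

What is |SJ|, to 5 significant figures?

10.219

H is at the origin; HS runs at -67.8° with length 8.9, so S = (3.3628, -8.2402). ∠HSM = 132.4° gives SM at -115.40° from the x-axis; with |SM| = 28.7, M = (-8.9477, -34.166). SM is perpendicular to MC, so MC runs at 154.60°; with |MC| = 18.3, C = (-25.479, -26.316). ∠MCJ = 66.1° gives CJ at 40.700° from the x-axis; with |CJ| = 24.8, J = (-6.6770, -10.144). Then |SJ| = |J − S| = 10.219.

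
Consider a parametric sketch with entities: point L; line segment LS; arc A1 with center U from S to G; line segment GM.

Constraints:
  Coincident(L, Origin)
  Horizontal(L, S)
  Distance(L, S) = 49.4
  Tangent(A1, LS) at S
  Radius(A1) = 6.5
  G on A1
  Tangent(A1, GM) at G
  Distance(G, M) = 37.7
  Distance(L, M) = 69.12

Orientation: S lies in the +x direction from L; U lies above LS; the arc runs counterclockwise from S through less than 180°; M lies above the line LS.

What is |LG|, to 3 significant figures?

56.3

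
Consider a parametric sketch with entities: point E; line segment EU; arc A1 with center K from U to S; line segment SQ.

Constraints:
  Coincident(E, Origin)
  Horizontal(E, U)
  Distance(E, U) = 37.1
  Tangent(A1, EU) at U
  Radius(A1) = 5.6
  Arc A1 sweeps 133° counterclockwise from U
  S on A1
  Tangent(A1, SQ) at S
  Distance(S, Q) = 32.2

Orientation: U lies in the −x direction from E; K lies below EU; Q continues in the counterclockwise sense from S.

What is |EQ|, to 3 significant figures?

38.2

E is at the origin; E and U share the same y with |EU| = 37.1 and U on the −x side, so U = (-37.1, 0.00). Tangency of A1 to EU means the radius KU is perpendicular to EU, so K = U + (0, -5.6) = (-37.1, -5.60). On A1, U sits at bearing 90° from K; a 133° counterclockwise sweep puts S at bearing 223°, so S = K + 5.6·(cos 223°, sin 223°) = (-41.2, -9.42). Since A1 is tangent to SQ there, KS ⟂ SQ, so SQ runs along (−sin 223°, cos 223°); with |SQ| = 32.2, Q = (-19.2, -33.0). Then |EQ| = |Q − E| = 38.2.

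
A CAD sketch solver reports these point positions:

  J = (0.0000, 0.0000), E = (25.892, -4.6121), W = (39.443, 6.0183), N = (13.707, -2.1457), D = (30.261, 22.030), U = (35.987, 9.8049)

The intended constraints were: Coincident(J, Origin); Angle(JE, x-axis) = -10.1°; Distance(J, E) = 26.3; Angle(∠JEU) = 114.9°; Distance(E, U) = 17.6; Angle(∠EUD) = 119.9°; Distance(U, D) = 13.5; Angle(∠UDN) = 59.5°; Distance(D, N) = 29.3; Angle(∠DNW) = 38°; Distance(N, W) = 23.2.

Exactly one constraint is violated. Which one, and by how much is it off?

Distance(N, W) = 23.2 — off by 3.80.

J = (0.00, 0.00) ✓; JE at -10.10° ✓; |JE| = 26.30 ✓; ∠JEU = 114.9° ✓; |EU| = 17.60 ✓; ∠EUD = 119.9° ✓; |UD| = 13.50 ✓; ∠UDN = 59.50° ✓; |DN| = 29.30 ✓; ∠DNW = 38.00° ✓; |NW| = 27.00 ✗.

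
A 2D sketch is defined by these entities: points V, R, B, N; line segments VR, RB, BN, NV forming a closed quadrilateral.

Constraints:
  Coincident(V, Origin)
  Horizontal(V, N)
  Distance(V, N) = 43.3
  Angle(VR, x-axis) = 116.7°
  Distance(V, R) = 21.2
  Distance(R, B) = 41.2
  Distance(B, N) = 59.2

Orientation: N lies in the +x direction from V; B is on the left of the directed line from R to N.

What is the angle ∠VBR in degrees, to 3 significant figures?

20.5°

V is at the origin; VN is horizontal with |VN| = 43.3 and N in +x, so N = (43.3, 0). VR runs at 116.7° with |VR| = 21.2, so R = (-9.53, 18.9). B is determined by |RB| = 41.2 and |BN| = 59.2 together: it lies at the intersection of circle(R, 41.2) and circle(N, 59.2). With |RN| = 56.1, the foot of the radical line on RN is 12.0 from R and the perpendicular offset is √(41.2² − 12.0²) = 39.4. Taking the left-of-RN solution: B = (15.0, 52.0).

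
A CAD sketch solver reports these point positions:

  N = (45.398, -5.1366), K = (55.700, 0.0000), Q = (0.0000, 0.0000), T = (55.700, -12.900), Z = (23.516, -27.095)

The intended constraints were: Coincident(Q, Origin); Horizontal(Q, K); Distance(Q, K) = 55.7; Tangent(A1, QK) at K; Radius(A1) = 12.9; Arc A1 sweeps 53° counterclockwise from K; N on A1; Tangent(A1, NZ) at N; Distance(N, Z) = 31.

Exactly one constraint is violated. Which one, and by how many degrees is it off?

Tangent(A1, NZ) at N — off by 7.90°.

Q = (0.00, 0.00) ✓; Q.y = 0.00, K.y = 0.00 ✓; |QK| = 55.70 ✓; ∠(TK, KQ) = 90.00° ✓; |TK| = 12.90 ✓; bearing(T→N) − bearing(T→K) = 53.00° ✓; |TN| = 12.90 ✓; ∠(TN, NZ) = 97.90° ✗; |NZ| = 31.00 ✓.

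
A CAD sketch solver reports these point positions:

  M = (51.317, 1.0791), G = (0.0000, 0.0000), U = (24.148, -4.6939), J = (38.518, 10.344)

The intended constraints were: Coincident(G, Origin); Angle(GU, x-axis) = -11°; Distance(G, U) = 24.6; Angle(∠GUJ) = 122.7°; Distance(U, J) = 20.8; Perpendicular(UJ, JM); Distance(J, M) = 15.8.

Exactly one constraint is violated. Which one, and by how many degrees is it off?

Perpendicular(UJ, JM) — off by 7.80°.

G = (0.00, 0.00) ✓; GU at -11.00° ✓; |GU| = 24.60 ✓; ∠GUJ = 122.7° ✓; |UJ| = 20.80 ✓; ∠(UJ, JM) = 82.20° ✗; |JM| = 15.80 ✓.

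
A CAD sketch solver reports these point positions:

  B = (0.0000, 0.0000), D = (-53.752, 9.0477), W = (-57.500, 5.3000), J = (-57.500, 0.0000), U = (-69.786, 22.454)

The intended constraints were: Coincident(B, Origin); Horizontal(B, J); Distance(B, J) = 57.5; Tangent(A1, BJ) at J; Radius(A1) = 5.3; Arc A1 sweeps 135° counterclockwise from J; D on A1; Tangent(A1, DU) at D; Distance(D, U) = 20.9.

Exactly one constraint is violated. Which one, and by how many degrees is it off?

Tangent(A1, DU) at D — off by 5.10°.

B = (0.00, 0.00) ✓; B.y = 0.00, J.y = 0.00 ✓; |BJ| = 57.50 ✓; ∠(WJ, JB) = 90.00° ✓; |WJ| = 5.300 ✓; bearing(W→D) − bearing(W→J) = 135.0° ✓; |WD| = 5.300 ✓; ∠(WD, DU) = 84.90° ✗; |DU| = 20.90 ✓.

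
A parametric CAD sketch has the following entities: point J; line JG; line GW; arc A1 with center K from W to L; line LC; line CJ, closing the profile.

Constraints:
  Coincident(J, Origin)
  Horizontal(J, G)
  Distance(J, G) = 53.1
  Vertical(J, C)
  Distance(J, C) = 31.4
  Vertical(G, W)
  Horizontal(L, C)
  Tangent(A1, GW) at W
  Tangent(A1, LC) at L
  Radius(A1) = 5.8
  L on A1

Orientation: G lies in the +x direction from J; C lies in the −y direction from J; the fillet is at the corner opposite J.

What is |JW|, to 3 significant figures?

58.9

J is at the origin; J and G share the same y with |JG| = 53.1 and G on the +x side, so G = (53.1, 0.00). J and C share the same x with |JC| = 31.4 and C on the −y side, so C = (0.00, -31.4). The virtual corner opposite J is at (53.1, -31.4). Tangency of A1 to GW means the radius KW is perpendicular to GW and tangency of A1 to LC means the radius KL is perpendicular to LC, with radius 5.8, so the center K sits 5.8 in from both sides at K = (47.3, -25.6). That places the tangent points at W = (53.1, -25.6) on GW and L = (47.3, -31.4) on LC. Then |JW| = |W − J| = 58.9.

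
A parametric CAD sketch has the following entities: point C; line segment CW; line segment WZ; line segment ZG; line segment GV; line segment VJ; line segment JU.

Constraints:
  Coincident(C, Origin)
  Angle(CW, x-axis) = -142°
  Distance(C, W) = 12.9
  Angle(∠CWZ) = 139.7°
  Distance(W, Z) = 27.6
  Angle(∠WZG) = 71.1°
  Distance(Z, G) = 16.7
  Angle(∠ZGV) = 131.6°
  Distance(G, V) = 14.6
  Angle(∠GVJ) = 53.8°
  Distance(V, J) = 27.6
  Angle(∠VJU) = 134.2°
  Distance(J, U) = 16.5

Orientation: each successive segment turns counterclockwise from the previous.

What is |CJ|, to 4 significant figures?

28.53

∠ZGV = 131.6° gives GV at 55.60° from the x-axis; with |GV| = 14.6, V = (9.055, -20.83). ∠GVJ = 53.8° gives VJ at -178.2° from the x-axis; with |VJ| = 27.6, J = (-18.53, -21.70). Then |CJ| = |J − C| = 28.53.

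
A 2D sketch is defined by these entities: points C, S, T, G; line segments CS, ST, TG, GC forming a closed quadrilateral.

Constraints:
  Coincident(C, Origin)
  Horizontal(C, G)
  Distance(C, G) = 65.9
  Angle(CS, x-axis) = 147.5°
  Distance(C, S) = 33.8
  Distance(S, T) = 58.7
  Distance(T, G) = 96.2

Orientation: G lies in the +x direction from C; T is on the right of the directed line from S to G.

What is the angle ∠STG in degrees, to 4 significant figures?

72.17°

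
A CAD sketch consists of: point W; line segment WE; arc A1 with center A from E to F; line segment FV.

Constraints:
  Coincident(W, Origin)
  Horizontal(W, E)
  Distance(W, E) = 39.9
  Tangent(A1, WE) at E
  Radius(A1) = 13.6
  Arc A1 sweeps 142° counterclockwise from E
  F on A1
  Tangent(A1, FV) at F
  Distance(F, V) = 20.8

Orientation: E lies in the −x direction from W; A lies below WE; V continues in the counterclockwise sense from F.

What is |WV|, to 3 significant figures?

48.9

On A1, E sits at bearing 90° from A; a 142° counterclockwise sweep puts F at bearing 232°, so F = A + 13.6·(cos 232°, sin 232°) = (-48.3, -24.3). A1 meets FV tangentially, so AF is at right angles to FV, so FV runs along (−sin 232°, cos 232°); with |FV| = 20.8, V = (-31.9, -37.1). Then |WV| = |V − W| = 48.9.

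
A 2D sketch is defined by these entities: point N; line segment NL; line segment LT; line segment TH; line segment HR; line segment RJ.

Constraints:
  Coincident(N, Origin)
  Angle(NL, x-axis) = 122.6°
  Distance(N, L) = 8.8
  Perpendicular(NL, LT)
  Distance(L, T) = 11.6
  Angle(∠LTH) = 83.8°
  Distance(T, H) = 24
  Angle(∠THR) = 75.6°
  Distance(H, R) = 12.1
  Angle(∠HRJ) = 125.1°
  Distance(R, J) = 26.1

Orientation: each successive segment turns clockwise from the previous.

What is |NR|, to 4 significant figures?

11.05

∠LTH = 83.8° gives TH at -63.60° from the x-axis; with |TH| = 24.0, H = (15.70, -7.834). ∠THR = 75.6° gives HR at -168.0° from the x-axis; with |HR| = 12.1, R = (3.867, -10.35). Then |NR| = |R − N| = 11.05.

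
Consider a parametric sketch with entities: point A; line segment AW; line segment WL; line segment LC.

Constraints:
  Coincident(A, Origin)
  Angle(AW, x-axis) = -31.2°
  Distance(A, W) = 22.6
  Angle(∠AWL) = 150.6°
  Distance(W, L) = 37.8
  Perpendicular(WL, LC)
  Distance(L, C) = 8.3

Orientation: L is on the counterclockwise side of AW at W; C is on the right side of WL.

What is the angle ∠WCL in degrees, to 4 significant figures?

77.62°

∠AWL = 150.6°, so WL runs at -31.2° + (180° − 150.6°) = -1.800° from the x-axis; with |WL| = 37.8, L = W + 37.8·(cos -1.800°, sin -1.800°) = (57.11, -12.89). WL ⟂ LC; with |LC| = 8.3 on the right of WL, C = L + 8.3·(-0.03141, -0.9995) = (56.85, -21.19). Then cos ∠WCL = CW·CL / (|CW||CL|), giving 77.62°.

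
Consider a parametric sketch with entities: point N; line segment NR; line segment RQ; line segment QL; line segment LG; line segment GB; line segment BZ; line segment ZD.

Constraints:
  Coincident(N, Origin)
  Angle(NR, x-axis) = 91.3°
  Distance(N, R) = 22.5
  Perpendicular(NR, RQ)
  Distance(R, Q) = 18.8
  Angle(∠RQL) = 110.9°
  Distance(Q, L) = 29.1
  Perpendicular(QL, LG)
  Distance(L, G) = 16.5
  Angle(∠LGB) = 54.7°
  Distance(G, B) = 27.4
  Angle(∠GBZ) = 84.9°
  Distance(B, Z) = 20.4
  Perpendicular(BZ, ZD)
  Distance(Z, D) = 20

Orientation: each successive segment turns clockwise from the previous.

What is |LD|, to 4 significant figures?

6.382

∠GBZ = 84.9° gives BZ at -18.20° from the x-axis; with |BZ| = 20.4, Z = (39.59, 10.06). BZ ⟂ ZD, so ZD runs at -108.2°; with |ZD| = 20.0, D = (33.35, -8.941). Then |LD| = |D − L| = 6.382.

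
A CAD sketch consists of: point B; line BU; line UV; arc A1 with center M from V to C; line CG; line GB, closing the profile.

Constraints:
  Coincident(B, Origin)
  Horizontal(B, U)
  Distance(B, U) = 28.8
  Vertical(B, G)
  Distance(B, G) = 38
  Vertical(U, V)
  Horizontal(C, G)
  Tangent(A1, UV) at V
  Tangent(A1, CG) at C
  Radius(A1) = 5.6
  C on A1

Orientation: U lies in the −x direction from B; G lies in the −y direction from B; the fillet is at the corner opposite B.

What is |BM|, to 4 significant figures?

39.85

B is at the origin; BU is horizontal with |BU| = 28.8 and U on the −x side, so U = (-28.80, 0.000). B and G share the same x with |BG| = 38.0 and G on the −y side, so G = (0.000, -38.00). The virtual corner opposite B is at (-28.80, -38.00). A1 meets UV tangentially, so MV is at right angles to UV and A1 meets CG tangentially, so MC is at right angles to CG, with radius 5.6, so the center M sits 5.6 in from both sides at M = (-23.20, -32.40). Then |BM| = |M − B| = 39.85.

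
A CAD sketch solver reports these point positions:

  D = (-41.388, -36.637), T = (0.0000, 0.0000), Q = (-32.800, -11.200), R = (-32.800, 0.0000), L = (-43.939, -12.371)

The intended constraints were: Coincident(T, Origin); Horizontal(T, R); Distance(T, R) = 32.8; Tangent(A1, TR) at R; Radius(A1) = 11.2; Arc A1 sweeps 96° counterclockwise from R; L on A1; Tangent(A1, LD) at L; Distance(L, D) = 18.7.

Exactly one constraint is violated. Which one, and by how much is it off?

Distance(L, D) = 18.7 — off by 5.70.

T = (0.00, 0.00) ✓; T.y = 0.00, R.y = 0.00 ✓; |TR| = 32.80 ✓; ∠(QR, RT) = 90.00° ✓; |QR| = 11.20 ✓; bearing(Q→L) − bearing(Q→R) = 96.00° ✓; |QL| = 11.20 ✓; ∠(QL, LD) = 90.00° ✓; |LD| = 24.40 ✗.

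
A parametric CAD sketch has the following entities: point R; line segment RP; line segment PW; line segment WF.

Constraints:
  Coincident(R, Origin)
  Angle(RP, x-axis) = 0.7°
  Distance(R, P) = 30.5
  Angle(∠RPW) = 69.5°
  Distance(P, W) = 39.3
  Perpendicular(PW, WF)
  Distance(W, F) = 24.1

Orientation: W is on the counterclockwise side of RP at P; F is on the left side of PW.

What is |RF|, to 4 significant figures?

28.97

R is at the origin; RP runs at 0.7° with length 30.5, so P = 30.5·(cos 0.7°, sin 0.7°) = (30.50, 0.3726). ∠RPW = 69.5°, so PW runs at 0.7° + (180° − 69.5°) = 111.2° from the x-axis; with |PW| = 39.3, W = P + 39.3·(cos 111.2°, sin 111.2°) = (16.29, 37.01). The perpendicularity gives WF at right angles to PW; with |WF| = 24.1 on the left of PW, F = W + 24.1·(-0.9323, -0.3616) = (-6.183, 28.30). Then |RF| = |F − R| = 28.97.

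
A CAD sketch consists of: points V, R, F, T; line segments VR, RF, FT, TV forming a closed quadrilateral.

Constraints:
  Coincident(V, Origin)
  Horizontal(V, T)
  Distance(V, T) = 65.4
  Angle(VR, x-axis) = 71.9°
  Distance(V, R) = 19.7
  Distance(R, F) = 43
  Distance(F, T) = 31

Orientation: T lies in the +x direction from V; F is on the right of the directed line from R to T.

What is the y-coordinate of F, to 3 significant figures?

-11.6

V is at the origin; V and T share the same y with |VT| = 65.4 and T in +x, so T = (65.4, 0). VR runs at 71.9° with |VR| = 19.7, so R = (6.12, 18.7). F is determined by |RF| = 43.0 and |FT| = 31.0 together: it lies at the intersection of circle(R, 43.0) and circle(T, 31.0). With |RT| = 62.2, the foot of the radical line on RT is 38.2 from R and the perpendicular offset is √(43.0² − 38.2²) = 19.7. Taking the right-of-RT solution: F = (36.6, -11.6).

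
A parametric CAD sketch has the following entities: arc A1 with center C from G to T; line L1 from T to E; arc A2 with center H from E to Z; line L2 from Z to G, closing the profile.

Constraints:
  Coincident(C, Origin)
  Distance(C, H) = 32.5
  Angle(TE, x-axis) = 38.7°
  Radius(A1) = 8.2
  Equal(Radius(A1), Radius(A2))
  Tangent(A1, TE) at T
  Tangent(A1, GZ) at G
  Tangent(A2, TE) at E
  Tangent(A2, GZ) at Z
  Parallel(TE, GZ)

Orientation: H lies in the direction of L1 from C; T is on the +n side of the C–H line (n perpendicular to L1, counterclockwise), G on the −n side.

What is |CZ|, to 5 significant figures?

33.519

The slot axis is L1's direction at 38.7°, so u = (cos 38.7°, sin 38.7°) = (0.78043, 0.62524) and n = (−sin 38.7°, cos 38.7°) = (-0.62524, 0.78043). C is at the origin and H lies 32.5 along u from C, so H = 32.5·u = (25.364, 20.320). Tangency of A1 to both parallel lines with radius 8.2 puts T and G at C ± 8.2·n: T = (-5.1270, 6.3995), G = (5.1270, -6.3995). Equal radii place E and Z the same way about H: E = H + 8.2·n = (20.237, 26.720), Z = H − 8.2·n = (30.491, 13.921). Then |CZ| = |Z − C| = 33.519.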